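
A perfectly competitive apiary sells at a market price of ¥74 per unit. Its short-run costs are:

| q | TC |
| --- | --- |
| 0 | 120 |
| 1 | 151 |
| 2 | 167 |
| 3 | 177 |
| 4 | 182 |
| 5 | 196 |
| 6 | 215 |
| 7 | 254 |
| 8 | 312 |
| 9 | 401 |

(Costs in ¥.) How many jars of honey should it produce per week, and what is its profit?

q = 8; profit = ¥280

Profit at each row (π = 74q − TC): q=0: -120; q=1: -77; q=2: -19; q=3: 45; q=4: 114; q=5: 174; q=6: 229; q=7: 264; q=8: 280; q=9: 265.
Profit is maximized at q = 8. AVC there is 192/8 = ¥24 ≤ P, so producing beats shutting down (which would give -¥120).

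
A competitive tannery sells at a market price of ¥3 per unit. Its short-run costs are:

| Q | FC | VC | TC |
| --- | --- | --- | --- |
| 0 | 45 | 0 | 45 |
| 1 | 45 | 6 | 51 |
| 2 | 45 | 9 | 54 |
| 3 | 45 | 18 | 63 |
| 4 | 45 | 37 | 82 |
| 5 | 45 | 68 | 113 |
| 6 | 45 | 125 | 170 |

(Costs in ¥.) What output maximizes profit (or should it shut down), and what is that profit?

Compute π = P·Q − TC at each output: Q=0: -45; Q=1: -48; Q=2: -48; Q=3: -54; Q=4: -70; Q=5: -98; Q=6: -152.
Profit is highest at Q = 0. Equivalently, the lowest AVC in the table is 9/2 ≈ ¥4.50 at Q = 2, and P = ¥3 falls below it — price never covers variable cost, so the firm shuts down and loses only its fixed cost.

Q = 0 (shut down); profit = -¥45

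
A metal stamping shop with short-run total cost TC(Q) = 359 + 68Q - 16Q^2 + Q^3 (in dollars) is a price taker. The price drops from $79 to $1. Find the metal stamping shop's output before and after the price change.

MC = 68 - 32Q + 3Q^2; the shutdown threshold is min AVC = $4 (at Q = 8).
At P = $79 ≥ min AVC, set P = MC on the rising branch: Q = 11.
At P = $1 < min AVC = $4, price no longer covers variable cost at any output, so the firm shuts down: Q = 0.

Output falls from 11 to 0 (the firm shuts down)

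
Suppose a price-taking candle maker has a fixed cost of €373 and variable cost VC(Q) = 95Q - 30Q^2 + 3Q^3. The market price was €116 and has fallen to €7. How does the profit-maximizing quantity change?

AVC = 95 - 30Q + 3Q^2, minimized at Q = 5 where min AVC = €20. MC = 95 - 60Q + 9Q^2.
At P = €116 ≥ min AVC, set P = MC on the rising branch: Q = 7.
At P = €7 < min AVC = €20, price no longer covers variable cost at any output, so the firm shuts down: Q = 0.

Output falls from 7 to 0 (the firm shuts down)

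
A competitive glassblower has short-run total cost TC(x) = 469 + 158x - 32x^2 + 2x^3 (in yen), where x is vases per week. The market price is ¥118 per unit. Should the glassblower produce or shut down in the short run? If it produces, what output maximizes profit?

Variable cost is VC = 158x - 32x^2 + 2x^3, so AVC = VC/x = 158 - 32x + 2x^2 and MC = dTC/dx = 158 - 64x + 6x^2.
The AVC parabola has its vertex at x = 32/4 = 8, where AVC = 158 - 32·8 + 2·8^2 = ¥30.
Since P = ¥118 ≥ min AVC = ¥30, price covers variable cost and the firm should produce.
P = MC gives 40 - 64x + 6x^2 = 0, with roots 2/3 and 10. Take the larger (rising MC): x* = 10.
Check: AVC at x = 10 is ¥38 ≤ P, so revenue covers variable cost.
Profit = P·x − TC = 118·10 − 849 = ¥331.

Produce at x = 10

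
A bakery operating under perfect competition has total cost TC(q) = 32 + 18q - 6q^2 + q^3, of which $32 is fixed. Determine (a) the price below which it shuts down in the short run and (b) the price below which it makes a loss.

Shutdown price = $9; break-even price = $18

AVC = 18 - 6q + q^2; minimized at q = 3, giving min AVC = $9. That is the shutdown price.
ATC = 32/q + 18 - 6q + q^2. Setting dATC/dq = −32/q^2 − 6 + 2q = 0 gives q = 4 (since 2·4^3 − 6·4^2 = 32).
min ATC = 32/4 + 18 − 6·4 + 4^2 = $18. That is the break-even price.
Between these two prices the firm operates at a loss; above $18 it earns a profit.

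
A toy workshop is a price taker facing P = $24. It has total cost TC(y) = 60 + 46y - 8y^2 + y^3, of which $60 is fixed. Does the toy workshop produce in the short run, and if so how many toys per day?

From TC, MC = TC'(y) = 46 - 16y + 3y^2 and AVC = VC/y = 46 - 8y + y^2.
AVC is minimized where dAVC/dy = -8 + 2y = 0, at y = 4; min AVC = 46 - 8·4 + 4^2 = $30.
Since P = $24 < min AVC = $30, price fails to cover variable cost at any output.
Shutting down limits the loss to fixed cost, $60.

Shut down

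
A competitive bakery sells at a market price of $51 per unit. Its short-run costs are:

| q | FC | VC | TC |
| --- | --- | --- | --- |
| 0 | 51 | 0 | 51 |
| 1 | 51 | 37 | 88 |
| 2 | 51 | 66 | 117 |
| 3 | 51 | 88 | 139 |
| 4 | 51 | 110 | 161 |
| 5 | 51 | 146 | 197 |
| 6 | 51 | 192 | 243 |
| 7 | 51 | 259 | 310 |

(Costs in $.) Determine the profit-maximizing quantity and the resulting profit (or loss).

Tabulate TR − TC: q=0: -51; q=1: -37; q=2: -15; q=3: 14; q=4: 43; q=5: 58; q=6: 63; q=7: 47.
Profit is maximized at q = 6. AVC there is 192/6 = $32 ≤ P, so producing beats shutting down (which would give -$51).

q = 6; profit = $63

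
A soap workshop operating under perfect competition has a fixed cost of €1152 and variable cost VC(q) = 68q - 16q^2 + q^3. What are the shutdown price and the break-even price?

AVC = 68 - 16q + q^2; minimized at q = 8, giving min AVC = €4. That is the shutdown price.
ATC = 1152/q + 68 - 16q + q^2. Setting dATC/dq = −1152/q^2 − 16 + 2q = 0 gives q = 12 (since 2·12^3 − 16·12^2 = 1152).
min ATC = 1152/12 + 68 − 16·12 + 12^2 = €116. That is the break-even price.
Between these two prices the firm operates at a loss; above €116 it earns a profit.

Shutdown price = €4; break-even price = €116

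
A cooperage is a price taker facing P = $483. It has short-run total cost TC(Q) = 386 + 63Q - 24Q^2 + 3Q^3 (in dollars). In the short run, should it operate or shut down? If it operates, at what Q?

Produce at Q = 10

Strip out fixed cost: VC = 63Q - 24Q^2 + 3Q^3. Then AVC = 63 - 24Q + 3Q^2 and MC = 63 - 48Q + 9Q^2.
AVC hits its minimum where MC = AVC, at Q = 4, giving min AVC = 63 - 24·4 + 3·4^2 = $15.
Since P = $483 ≥ min AVC = $15, price covers variable cost and the firm should produce.
P = MC gives -420 - 48Q + 9Q^2 = 0, with roots -14/3 and 10. Take the larger (rising MC): Q* = 10.
Check: AVC at Q = 10 is $123 ≤ P, so revenue covers variable cost.
Profit = P·Q − TC = 483·10 − 1616 = $3214.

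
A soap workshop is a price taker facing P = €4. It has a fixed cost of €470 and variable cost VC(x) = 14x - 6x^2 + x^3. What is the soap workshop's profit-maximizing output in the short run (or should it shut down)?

Shut down

From TC, MC = TC'(x) = 14 - 12x + 3x^2 and AVC = VC/x = 14 - 6x + x^2.
AVC hits its minimum where MC = AVC, at x = 3, giving min AVC = 14 - 6·3 + 3^2 = €5.
With P < min AVC (€4 < €5), every unit sold adds to the loss.
The firm minimizes its loss by shutting down and losing only its fixed cost of €470.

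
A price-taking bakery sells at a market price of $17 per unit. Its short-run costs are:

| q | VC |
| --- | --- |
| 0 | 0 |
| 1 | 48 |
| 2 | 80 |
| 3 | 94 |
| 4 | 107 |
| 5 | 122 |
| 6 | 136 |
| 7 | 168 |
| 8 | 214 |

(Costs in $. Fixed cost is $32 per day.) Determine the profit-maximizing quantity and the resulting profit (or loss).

q = 0 (shut down); profit = -$32

Tabulate TR − TC: q=0: -32; q=1: -63; q=2: -78; q=3: -75; q=4: -71; q=5: -69; q=6: -66; q=7: -81; q=8: -110.
Profit is highest at q = 0. Equivalently, the lowest AVC in the table is 136/6 ≈ $22.67 at q = 6, and P = $17 falls below it — price never covers variable cost, so the firm shuts down and loses only its fixed cost.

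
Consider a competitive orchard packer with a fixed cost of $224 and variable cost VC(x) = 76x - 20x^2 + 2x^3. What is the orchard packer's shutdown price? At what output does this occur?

The firm shuts down when price falls below the minimum of average variable cost. AVC = VC/x = 76 - 20x + 2x^2.
At the minimum of AVC, MC = AVC. MC = 76 - 40x + 6x^2; setting MC = AVC gives 4x^2 - 20x = 0, so x = 5. min AVC = 26.
So the shutdown price is $26.

$26 per unit, at x = 5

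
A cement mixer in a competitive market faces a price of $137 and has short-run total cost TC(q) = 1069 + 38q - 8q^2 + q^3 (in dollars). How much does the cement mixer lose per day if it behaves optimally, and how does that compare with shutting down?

AVC = 38 - 8q + q^2 has its minimum $22 at q = 4; price $137 clears that bar, so the firm operates.
With MC = 38 - 16q + 3q^2, P = MC on the upward-sloping part at q* = 9.
TR = 137·9 = 1233. TC = 1069 + 423 = 1492. Profit = 1233 − 1492 = -$259.
By producing, the firm covers all variable cost plus $810 of fixed cost; shutting down would lose the full $1069.

Profit = -$259 at q = 9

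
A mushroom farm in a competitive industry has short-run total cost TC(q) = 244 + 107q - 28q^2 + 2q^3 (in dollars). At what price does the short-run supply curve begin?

$9 per unit

The shutdown price is the minimum of AVC. VC = 107q - 28q^2 + 2q^3, so AVC = 107 - 28q + 2q^2.
At the minimum of AVC, MC = AVC. MC = 107 - 56q + 6q^2; setting MC = AVC gives 4q^2 - 28q = 0, so q = 7. min AVC = 9.
The firm shuts down for any P below $9.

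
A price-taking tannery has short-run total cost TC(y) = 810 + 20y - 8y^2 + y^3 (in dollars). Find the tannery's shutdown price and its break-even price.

Shutdown price = min AVC. AVC = 20 - 8y + y^2, with vertex at y = 4 and minimum $4.
ATC = 810/y + 20 - 8y + y^2. Setting dATC/dy = −810/y^2 − 8 + 2y = 0 gives y = 9 (since 2·9^3 − 8·9^2 = 810).
min ATC = 810/9 + 20 − 8·9 + 9^2 = $119. That is the break-even price.
Between these two prices the firm operates at a loss; above $119 it earns a profit.

Shutdown price = $4; break-even price = $119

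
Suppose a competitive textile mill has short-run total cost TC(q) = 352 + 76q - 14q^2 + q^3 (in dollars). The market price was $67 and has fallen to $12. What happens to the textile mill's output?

MC = 76 - 28q + 3q^2; the shutdown threshold is min AVC = $27 (at q = 7).
With P = $67 above the shutdown price, P = MC gives q = 9.
At P = $12 < min AVC = $27, price no longer covers variable cost at any output, so the firm shuts down: q = 0.

Output falls from 9 to 0 (the firm shuts down)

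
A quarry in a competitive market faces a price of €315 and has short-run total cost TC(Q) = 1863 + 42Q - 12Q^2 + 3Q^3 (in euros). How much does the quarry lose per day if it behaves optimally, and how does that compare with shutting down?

AVC = 42 - 12Q + 3Q^2 has its minimum €30 at Q = 2; price €315 clears that bar, so the firm operates.
MC = 42 - 24Q + 9Q^2. Setting P = MC and taking the root on the rising branch gives Q* = 7.
TR = 315·7 = 2205. TC = 1863 + 735 = 2598. Profit = 2205 − 2598 = -€393.
Shutting down would mean losing the fixed cost of €1863, so operating at a loss of €393 is better by €1470.

Profit = -€393 at Q = 7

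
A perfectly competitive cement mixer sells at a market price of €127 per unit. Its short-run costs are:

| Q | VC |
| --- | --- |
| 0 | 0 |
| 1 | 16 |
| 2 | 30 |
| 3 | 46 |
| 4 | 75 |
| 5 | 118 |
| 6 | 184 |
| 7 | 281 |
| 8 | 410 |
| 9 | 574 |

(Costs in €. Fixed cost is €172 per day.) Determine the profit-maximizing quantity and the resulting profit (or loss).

Q = 7; profit = €436

Tabulate TR − TC: Q=0: -172; Q=1: -61; Q=2: 52; Q=3: 163; Q=4: 261; Q=5: 345; Q=6: 406; Q=7: 436; Q=8: 434; Q=9: 397.
Profit is maximized at Q = 7. AVC there is 281/7 = €40.14 ≤ P, so producing beats shutting down (which would give -€172).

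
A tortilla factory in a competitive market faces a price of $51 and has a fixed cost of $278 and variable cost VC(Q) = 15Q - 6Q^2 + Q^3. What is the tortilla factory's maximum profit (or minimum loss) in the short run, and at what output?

Profit = -$62 at Q = 6

AVC = 15 - 6Q + Q^2; min AVC = $6 at Q = 3. Since P = $51 ≥ min AVC, the firm produces.
MC = 15 - 12Q + 3Q^2. Setting P = MC and taking the root on the rising branch gives Q* = 6.
TR = 51·6 = 306. TC = 278 + 90 = 368. Profit = 306 − 368 = -$62.
By producing, the firm covers all variable cost plus $216 of fixed cost; shutting down would lose the full $278.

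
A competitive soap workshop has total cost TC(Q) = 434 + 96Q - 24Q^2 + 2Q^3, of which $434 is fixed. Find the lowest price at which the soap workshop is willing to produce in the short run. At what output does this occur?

$24 per unit, at Q = 6

The shutdown price is the minimum of AVC. VC = 96Q - 24Q^2 + 2Q^3, so AVC = 96 - 24Q + 2Q^2.
dAVC/dQ = -24 + 4Q = 0 gives Q = 6. min AVC = 96 - 24·6 + 2·6^2 = 24.
The firm shuts down for any P below $24.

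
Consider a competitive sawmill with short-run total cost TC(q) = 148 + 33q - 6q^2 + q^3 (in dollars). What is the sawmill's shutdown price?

The firm shuts down when price falls below the minimum of average variable cost. AVC = VC/q = 33 - 6q + q^2.
At the minimum of AVC, MC = AVC. MC = 33 - 12q + 3q^2; setting MC = AVC gives 2q^2 - 6q = 0, so q = 3. min AVC = 24.
So the shutdown price is $24.

$24 per unit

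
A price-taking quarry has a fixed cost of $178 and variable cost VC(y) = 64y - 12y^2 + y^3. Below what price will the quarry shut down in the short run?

$28 per unit

The firm shuts down when price falls below the minimum of average variable cost. AVC = VC/y = 64 - 12y + y^2.
dAVC/dy = -12 + 2y = 0 gives y = 6. min AVC = 64 - 12·6 + 6^2 = 28.
The firm shuts down for any P below $28.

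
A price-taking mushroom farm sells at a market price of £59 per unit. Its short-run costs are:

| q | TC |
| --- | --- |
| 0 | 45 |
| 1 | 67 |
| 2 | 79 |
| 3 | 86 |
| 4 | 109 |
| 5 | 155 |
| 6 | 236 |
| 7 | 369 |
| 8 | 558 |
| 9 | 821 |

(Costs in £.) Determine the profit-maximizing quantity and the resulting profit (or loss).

q = 5; profit = £140

Compute π = P·q − TC at each output: q=0: -45; q=1: -8; q=2: 39; q=3: 91; q=4: 127; q=5: 140; q=6: 118; q=7: 44; q=8: -86; q=9: -290.
Profit is maximized at q = 5. AVC there is 110/5 = £22 ≤ P, so producing beats shutting down (which would give -£45).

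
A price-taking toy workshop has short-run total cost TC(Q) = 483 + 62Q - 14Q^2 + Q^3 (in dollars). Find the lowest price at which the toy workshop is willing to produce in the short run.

$13 per unit

The firm shuts down when price falls below the minimum of average variable cost. AVC = VC/Q = 62 - 14Q + Q^2.
dAVC/dQ = -14 + 2Q = 0 gives Q = 7. min AVC = 62 - 14·7 + 7^2 = 13.
For P < $13 the firm produces nothing.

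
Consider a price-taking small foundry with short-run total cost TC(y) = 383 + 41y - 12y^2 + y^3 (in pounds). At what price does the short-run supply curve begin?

£5 per unit

Short-run supply begins at min AVC. From VC = 41y - 12y^2 + y^3, AVC = 41 - 12y + y^2.
At the minimum of AVC, MC = AVC. MC = 41 - 24y + 3y^2; setting MC = AVC gives 2y^2 - 12y = 0, so y = 6. min AVC = 5.
The firm shuts down for any P below £5.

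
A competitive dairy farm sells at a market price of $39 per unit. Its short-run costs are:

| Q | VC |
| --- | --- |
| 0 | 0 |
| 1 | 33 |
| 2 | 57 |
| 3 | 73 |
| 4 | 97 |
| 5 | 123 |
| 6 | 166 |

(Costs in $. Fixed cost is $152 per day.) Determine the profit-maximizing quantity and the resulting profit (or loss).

Tabulate TR − TC: Q=0: -152; Q=1: -146; Q=2: -131; Q=3: -108; Q=4: -93; Q=5: -80; Q=6: -84.
Profit is maximized at Q = 5. AVC there is 123/5 = $24.60 ≤ P, so producing beats shutting down (which would give -$152).

Q = 5; profit = -$80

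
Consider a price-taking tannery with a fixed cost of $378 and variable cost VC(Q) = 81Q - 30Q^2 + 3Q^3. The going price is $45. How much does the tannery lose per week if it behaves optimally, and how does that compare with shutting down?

Profit = -$162 at Q = 6

AVC = 81 - 30Q + 3Q^2 has its minimum $6 at Q = 5; price $45 clears that bar, so the firm operates.
With MC = 81 - 60Q + 9Q^2, P = MC on the upward-sloping part at Q* = 6.
TR = 45·6 = 270. TC = 378 + 54 = 432. Profit = 270 − 432 = -$162.
Shutting down would mean losing the fixed cost of $378, so operating at a loss of $162 is better by $216.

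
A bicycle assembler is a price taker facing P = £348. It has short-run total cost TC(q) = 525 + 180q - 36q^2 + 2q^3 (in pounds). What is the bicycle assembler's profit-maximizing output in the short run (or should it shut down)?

Variable cost is VC = 180q - 36q^2 + 2q^3, so AVC = VC/q = 180 - 36q + 2q^2 and MC = dTC/dq = 180 - 72q + 6q^2.
AVC is minimized where dAVC/dq = -36 + 4q = 0, at q = 9; min AVC = 180 - 36·9 + 2·9^2 = £18.
Since P = £348 ≥ min AVC = £18, price covers variable cost and the firm should produce.
P = MC gives -168 - 72q + 6q^2 = 0, with roots -2 and 14. Take the larger (rising MC): q* = 14.
Check: AVC at q = 14 is £68 ≤ P, so revenue covers variable cost.
Profit = P·q − TC = 348·14 − 1477 = £3395.

Produce at q = 14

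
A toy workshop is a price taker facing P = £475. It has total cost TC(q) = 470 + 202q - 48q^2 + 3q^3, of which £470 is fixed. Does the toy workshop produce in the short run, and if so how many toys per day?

Variable cost is VC = 202q - 48q^2 + 3q^3, so AVC = VC/q = 202 - 48q + 3q^2 and MC = dTC/dq = 202 - 96q + 9q^2.
The AVC parabola has its vertex at q = 48/6 = 8, where AVC = 202 - 48·8 + 3·8^2 = £10.
Because £475 ≥ £10, revenue can cover variable cost; the firm operates.
Solving P = MC: -273 - 96q + 9q^2 = 0 ⇒ q = -7/3 or 13. On the upward-sloping branch, q* = 13.
Check: AVC at q = 13 is £85 ≤ P, so revenue covers variable cost.
Profit = P·q − TC = 475·13 − 1575 = £4600.

Produce at q = 13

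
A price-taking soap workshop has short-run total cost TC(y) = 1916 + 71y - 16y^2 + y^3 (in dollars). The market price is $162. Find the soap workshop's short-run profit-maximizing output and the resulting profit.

AVC = 71 - 16y + y^2; min AVC = $7 at y = 8. Since P = $162 ≥ min AVC, the firm produces.
With MC = 71 - 32y + 3y^2, P = MC on the upward-sloping part at y* = 13.
TR = 162·13 = 2106. TC = 1916 + 416 = 2332. Profit = 2106 − 2332 = -$226.
That loss of $226 beats the $1916 the firm would lose by shutting down; producing recovers $1690 of fixed cost.

Profit = -$226 at y = 13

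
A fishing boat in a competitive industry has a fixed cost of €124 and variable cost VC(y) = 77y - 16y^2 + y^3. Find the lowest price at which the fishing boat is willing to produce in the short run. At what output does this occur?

€13 per unit, at y = 8

The firm shuts down when price falls below the minimum of average variable cost. AVC = VC/y = 77 - 16y + y^2.
At the minimum of AVC, MC = AVC. MC = 77 - 32y + 3y^2; setting MC = AVC gives 2y^2 - 16y = 0, so y = 8. min AVC = 13.
So the shutdown price is €13.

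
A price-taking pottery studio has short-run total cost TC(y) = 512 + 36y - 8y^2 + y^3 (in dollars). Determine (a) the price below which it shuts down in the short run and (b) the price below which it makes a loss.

Shutdown price = $20; break-even price = $100

Shutdown price = min AVC. AVC = 36 - 8y + y^2, with vertex at y = 4 and minimum $20.
ATC = 512/y + 36 - 8y + y^2. Setting dATC/dy = −512/y^2 − 8 + 2y = 0 gives y = 8 (since 2·8^3 − 8·8^2 = 512).
min ATC = 512/8 + 36 − 8·8 + 8^2 = $100. That is the break-even price.
For $20 ≤ P < $100 the firm produces at a loss; below $20 it shuts down.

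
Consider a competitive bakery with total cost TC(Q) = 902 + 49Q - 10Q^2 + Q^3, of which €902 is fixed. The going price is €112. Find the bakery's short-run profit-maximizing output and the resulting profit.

AVC = 49 - 10Q + Q^2; min AVC = €24 at Q = 5. Since P = €112 ≥ min AVC, the firm produces.
With MC = 49 - 20Q + 3Q^2, P = MC on the upward-sloping part at Q* = 9.
TR = 112·9 = 1008. TC = 902 + 360 = 1262. Profit = 1008 − 1262 = -€254.
Shutting down would mean losing the fixed cost of €902, so operating at a loss of €254 is better by €648.

Profit = -€254 at Q = 9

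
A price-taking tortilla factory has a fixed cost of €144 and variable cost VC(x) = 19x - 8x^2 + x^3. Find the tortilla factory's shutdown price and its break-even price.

Shutdown price = €3; break-even price = €31

Shutdown price = min AVC. AVC = 19 - 8x + x^2, with vertex at x = 4 and minimum €3.
ATC = 144/x + 19 - 8x + x^2. Setting dATC/dx = −144/x^2 − 8 + 2x = 0 gives x = 6 (since 2·6^3 − 8·6^2 = 144).
min ATC = 144/6 + 19 − 8·6 + 6^2 = €31. That is the break-even price.
Between these two prices the firm operates at a loss; above €31 it earns a profit.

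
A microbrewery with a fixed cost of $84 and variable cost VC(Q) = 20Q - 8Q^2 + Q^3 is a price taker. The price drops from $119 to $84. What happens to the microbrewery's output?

MC = 20 - 16Q + 3Q^2; the shutdown threshold is min AVC = $4 (at Q = 4).
At P = $119 ≥ min AVC, set P = MC on the rising branch: Q = 9.
At P = $84 ≥ min AVC, set P = MC: Q = 8. The firm stays open but cuts output.

Output falls from 9 to 8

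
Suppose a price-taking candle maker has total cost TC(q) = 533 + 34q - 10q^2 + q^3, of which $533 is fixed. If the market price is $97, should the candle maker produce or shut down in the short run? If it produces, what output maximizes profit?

Produce at q = 9

Variable cost is VC = 34q - 10q^2 + q^3, so AVC = VC/q = 34 - 10q + q^2 and MC = dTC/dq = 34 - 20q + 3q^2.
AVC is minimized where dAVC/dq = -10 + 2q = 0, at q = 5; min AVC = 34 - 10·5 + 5^2 = $9.
Because $97 ≥ $9, revenue can cover variable cost; the firm operates.
Solving P = MC: -63 - 20q + 3q^2 = 0 ⇒ q = -7/3 or 9. On the upward-sloping branch, q* = 9.
Check: AVC at q = 9 is $25 ≤ P, so revenue covers variable cost.
Profit = P·q − TC = 97·9 − 758 = $115.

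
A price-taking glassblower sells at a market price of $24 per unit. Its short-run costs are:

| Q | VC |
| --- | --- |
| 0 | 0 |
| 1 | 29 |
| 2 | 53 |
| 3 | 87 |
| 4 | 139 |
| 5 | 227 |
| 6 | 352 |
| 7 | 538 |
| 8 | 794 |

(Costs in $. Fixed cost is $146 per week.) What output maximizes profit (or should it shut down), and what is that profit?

Q = 0 (shut down); profit = -$146

Compute π = P·Q − TC at each output: Q=0: -146; Q=1: -151; Q=2: -151; Q=3: -161; Q=4: -189; Q=5: -253; Q=6: -354; Q=7: -516; Q=8: -748.
Profit is highest at Q = 0. Equivalently, the lowest AVC in the table is 53/2 ≈ $26.50 at Q = 2, and P = $24 falls below it — price never covers variable cost, so the firm shuts down and loses only its fixed cost.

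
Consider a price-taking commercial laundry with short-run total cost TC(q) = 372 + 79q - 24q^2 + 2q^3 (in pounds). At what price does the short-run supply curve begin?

£7 per unit

Short-run supply begins at min AVC. From VC = 79q - 24q^2 + 2q^3, AVC = 79 - 24q + 2q^2.
dAVC/dq = -24 + 4q = 0 gives q = 6. min AVC = 79 - 24·6 + 2·6^2 = 7.
So the shutdown price is £7.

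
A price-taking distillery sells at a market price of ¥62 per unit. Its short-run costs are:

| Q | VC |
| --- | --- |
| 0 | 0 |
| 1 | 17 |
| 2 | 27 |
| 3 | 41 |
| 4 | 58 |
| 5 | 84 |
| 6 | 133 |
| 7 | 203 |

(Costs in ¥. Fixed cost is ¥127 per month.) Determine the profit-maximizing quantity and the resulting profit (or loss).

Tabulate TR − TC: Q=0: -127; Q=1: -82; Q=2: -30; Q=3: 18; Q=4: 63; Q=5: 99; Q=6: 112; Q=7: 104.
Profit is maximized at Q = 6. AVC there is 133/6 = ¥22.17 ≤ P, so producing beats shutting down (which would give -¥127).

Q = 6; profit = ¥112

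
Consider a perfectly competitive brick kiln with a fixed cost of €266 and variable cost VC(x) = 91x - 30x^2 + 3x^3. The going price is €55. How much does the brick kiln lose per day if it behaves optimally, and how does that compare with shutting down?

Profit = -€50 at x = 6

AVC = 91 - 30x + 3x^2 has its minimum €16 at x = 5; price €55 clears that bar, so the firm operates.
MC = 91 - 60x + 9x^2. Setting P = MC and taking the root on the rising branch gives x* = 6.
TR = 55·6 = 330. TC = 266 + 114 = 380. Profit = 330 − 380 = -€50.
By producing, the firm covers all variable cost plus €216 of fixed cost; shutting down would lose the full €266.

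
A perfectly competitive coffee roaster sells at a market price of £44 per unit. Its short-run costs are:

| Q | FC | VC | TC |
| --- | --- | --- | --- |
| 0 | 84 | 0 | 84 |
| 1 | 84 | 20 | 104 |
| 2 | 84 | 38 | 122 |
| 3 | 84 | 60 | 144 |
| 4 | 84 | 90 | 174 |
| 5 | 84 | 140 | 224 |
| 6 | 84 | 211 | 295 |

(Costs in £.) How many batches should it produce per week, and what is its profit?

Compute π = P·Q − TC at each output: Q=0: -84; Q=1: -60; Q=2: -34; Q=3: -12; Q=4: 2; Q=5: -4; Q=6: -31.
Profit is maximized at Q = 4. AVC there is 90/4 = £22.50 ≤ P, so producing beats shutting down (which would give -£84).

Q = 4; profit = £2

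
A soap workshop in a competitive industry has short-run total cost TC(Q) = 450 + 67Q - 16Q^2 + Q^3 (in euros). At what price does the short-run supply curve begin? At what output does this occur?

€3 per unit, at Q = 8

The shutdown price is the minimum of AVC. VC = 67Q - 16Q^2 + Q^3, so AVC = 67 - 16Q + Q^2.
At the minimum of AVC, MC = AVC. MC = 67 - 32Q + 3Q^2; setting MC = AVC gives 2Q^2 - 16Q = 0, so Q = 8. min AVC = 3.
For P < €3 the firm produces nothing.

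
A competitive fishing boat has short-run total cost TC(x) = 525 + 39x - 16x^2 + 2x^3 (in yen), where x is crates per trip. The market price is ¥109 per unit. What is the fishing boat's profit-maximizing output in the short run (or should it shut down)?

Produce at x = 7

Strip out fixed cost: VC = 39x - 16x^2 + 2x^3. Then AVC = 39 - 16x + 2x^2 and MC = 39 - 32x + 6x^2.
The AVC parabola has its vertex at x = 16/4 = 4, where AVC = 39 - 16·4 + 2·4^2 = ¥7.
P = ¥109 exceeds min AVC = ¥7, so the firm stays open.
Solving P = MC: -70 - 32x + 6x^2 = 0 ⇒ x = -5/3 or 7. On the upward-sloping branch, x* = 7.
Check: AVC at x = 7 is ¥25 ≤ P, so revenue covers variable cost.
Profit = P·x − TC = 109·7 − 700 = ¥63.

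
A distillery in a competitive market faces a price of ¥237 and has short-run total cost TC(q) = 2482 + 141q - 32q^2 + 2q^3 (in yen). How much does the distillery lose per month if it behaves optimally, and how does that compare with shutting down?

AVC = 141 - 32q + 2q^2; min AVC = ¥13 at q = 8. Since P = ¥237 ≥ min AVC, the firm produces.
With MC = 141 - 64q + 6q^2, P = MC on the upward-sloping part at q* = 12.
TR = 237·12 = 2844. TC = 2482 + 540 = 3022. Profit = 2844 − 3022 = -¥178.
By producing, the firm covers all variable cost plus ¥2304 of fixed cost; shutting down would lose the full ¥2482.

Profit = -¥178 at q = 12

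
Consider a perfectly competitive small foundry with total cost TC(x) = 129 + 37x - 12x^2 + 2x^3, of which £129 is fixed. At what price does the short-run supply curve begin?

£19 per unit

Short-run supply begins at min AVC. From VC = 37x - 12x^2 + 2x^3, AVC = 37 - 12x + 2x^2.
dAVC/dx = -12 + 4x = 0 gives x = 3. min AVC = 37 - 12·3 + 2·3^2 = 19.
The firm shuts down for any P below £19.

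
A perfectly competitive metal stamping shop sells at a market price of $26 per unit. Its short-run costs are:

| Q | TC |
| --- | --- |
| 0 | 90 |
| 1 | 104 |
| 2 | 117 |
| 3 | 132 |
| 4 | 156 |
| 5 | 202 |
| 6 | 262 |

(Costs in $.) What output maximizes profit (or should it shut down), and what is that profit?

Compute π = P·Q − TC at each output: Q=0: -90; Q=1: -78; Q=2: -65; Q=3: -54; Q=4: -52; Q=5: -72; Q=6: -106.
Profit is maximized at Q = 4. AVC there is 66/4 = $16.50 ≤ P, so producing beats shutting down (which would give -$90).

Q = 4; profit = -$52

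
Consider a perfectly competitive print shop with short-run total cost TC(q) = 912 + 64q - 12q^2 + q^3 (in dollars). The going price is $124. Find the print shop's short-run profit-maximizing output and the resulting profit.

AVC = 64 - 12q + q^2 has its minimum $28 at q = 6; price $124 clears that bar, so the firm operates.
With MC = 64 - 24q + 3q^2, P = MC on the upward-sloping part at q* = 10.
TR = 124·10 = 1240. TC = 912 + 440 = 1352. Profit = 1240 − 1352 = -$112.
That loss of $112 beats the $912 the firm would lose by shutting down; producing recovers $800 of fixed cost.

Profit = -$112 at q = 10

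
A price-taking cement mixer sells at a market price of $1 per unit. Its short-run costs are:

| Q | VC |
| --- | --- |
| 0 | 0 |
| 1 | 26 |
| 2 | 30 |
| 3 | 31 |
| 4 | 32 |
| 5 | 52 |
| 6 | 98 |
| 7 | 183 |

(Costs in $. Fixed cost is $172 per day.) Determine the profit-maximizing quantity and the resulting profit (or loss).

Q = 0 (shut down); profit = -$172

Compute π = P·Q − TC at each output: Q=0: -172; Q=1: -197; Q=2: -200; Q=3: -200; Q=4: -200; Q=5: -219; Q=6: -264; Q=7: -348.
Profit is highest at Q = 0. Equivalently, the lowest AVC in the table is 32/4 ≈ $8 at Q = 4, and P = $1 falls below it — price never covers variable cost, so the firm shuts down and loses only its fixed cost.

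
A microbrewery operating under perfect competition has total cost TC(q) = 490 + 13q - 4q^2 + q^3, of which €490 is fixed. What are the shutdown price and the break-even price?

Shutdown price = min AVC. AVC = 13 - 4q + q^2, with vertex at q = 2 and minimum €9.
ATC = 490/q + 13 - 4q + q^2. Setting dATC/dq = −490/q^2 − 4 + 2q = 0 gives q = 7 (since 2·7^3 − 4·7^2 = 490).
min ATC = 490/7 + 13 − 4·7 + 7^2 = €104. That is the break-even price.
For €9 ≤ P < €104 the firm produces at a loss; below €9 it shuts down.

Shutdown price = €9; break-even price = €104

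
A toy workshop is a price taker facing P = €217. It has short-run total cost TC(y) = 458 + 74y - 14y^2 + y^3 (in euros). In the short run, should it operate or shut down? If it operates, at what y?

Produce at y = 13

From TC, MC = TC'(y) = 74 - 28y + 3y^2 and AVC = VC/y = 74 - 14y + y^2.
The AVC parabola has its vertex at y = 14/2 = 7, where AVC = 74 - 14·7 + 7^2 = €25.
P = €217 exceeds min AVC = €25, so the firm stays open.
Set P = MC: 217 = 74 - 28y + 3y^2 → -143 - 28y + 3y^2 = 0. The roots are y = -11/3 and y = 13; the profit-maximizing output is on the rising part of MC, so y* = 13.
Check: AVC at y = 13 is €61 ≤ P, so revenue covers variable cost.
Profit = P·y − TC = 217·13 − 1251 = €1570.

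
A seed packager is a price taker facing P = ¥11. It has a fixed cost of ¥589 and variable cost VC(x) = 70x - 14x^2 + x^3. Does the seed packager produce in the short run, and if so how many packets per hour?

Shut down

Strip out fixed cost: VC = 70x - 14x^2 + x^3. Then AVC = 70 - 14x + x^2 and MC = 70 - 28x + 3x^2.
AVC hits its minimum where MC = AVC, at x = 7, giving min AVC = 70 - 14·7 + 7^2 = ¥21.
With P < min AVC (¥11 < ¥21), every unit sold adds to the loss.
Shutting down limits the loss to fixed cost, ¥589.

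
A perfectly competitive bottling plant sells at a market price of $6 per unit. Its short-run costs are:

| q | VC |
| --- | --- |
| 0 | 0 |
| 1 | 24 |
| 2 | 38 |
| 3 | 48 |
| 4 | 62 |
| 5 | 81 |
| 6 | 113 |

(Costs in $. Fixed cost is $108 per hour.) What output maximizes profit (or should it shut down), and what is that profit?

Compute π = P·q − TC at each output: q=0: -108; q=1: -126; q=2: -134; q=3: -138; q=4: -146; q=5: -159; q=6: -185.
Profit is highest at q = 0. Equivalently, the lowest AVC in the table is 62/4 ≈ $15.50 at q = 4, and P = $6 falls below it — price never covers variable cost, so the firm shuts down and loses only its fixed cost.

q = 0 (shut down); profit = -$108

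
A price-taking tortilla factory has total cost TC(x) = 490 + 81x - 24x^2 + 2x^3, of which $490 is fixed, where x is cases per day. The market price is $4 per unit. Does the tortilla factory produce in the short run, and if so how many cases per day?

Shut down

From TC, MC = TC'(x) = 81 - 48x + 6x^2 and AVC = VC/x = 81 - 24x + 2x^2.
AVC is minimized where dAVC/dx = -24 + 4x = 0, at x = 6; min AVC = 81 - 24·6 + 2·6^2 = $9.
Since P = $4 < min AVC = $9, price fails to cover variable cost at any output.
Shutting down limits the loss to fixed cost, $490.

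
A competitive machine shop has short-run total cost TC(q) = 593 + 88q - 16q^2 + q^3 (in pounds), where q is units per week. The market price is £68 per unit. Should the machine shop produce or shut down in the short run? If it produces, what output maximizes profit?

Produce at q = 10

Variable cost is VC = 88q - 16q^2 + q^3, so AVC = VC/q = 88 - 16q + q^2 and MC = dTC/dq = 88 - 32q + 3q^2.
AVC hits its minimum where MC = AVC, at q = 8, giving min AVC = 88 - 16·8 + 8^2 = £24.
Because £68 ≥ £24, revenue can cover variable cost; the firm operates.
Set P = MC: 68 = 88 - 32q + 3q^2 → 20 - 32q + 3q^2 = 0. The roots are q = 2/3 and q = 10; the profit-maximizing output is on the rising part of MC, so q* = 10.
Check: AVC at q = 10 is £28 ≤ P, so revenue covers variable cost.
Profit = P·q − TC = 68·10 − 873 = -£193, a loss, but smaller than the £593 fixed cost the firm would lose by shutting down.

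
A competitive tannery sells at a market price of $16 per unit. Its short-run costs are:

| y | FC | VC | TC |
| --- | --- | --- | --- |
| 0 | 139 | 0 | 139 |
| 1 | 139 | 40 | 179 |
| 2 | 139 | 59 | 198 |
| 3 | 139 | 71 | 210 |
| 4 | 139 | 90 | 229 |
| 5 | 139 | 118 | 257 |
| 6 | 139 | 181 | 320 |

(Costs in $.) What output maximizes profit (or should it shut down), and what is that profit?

Compute π = P·y − TC at each output: y=0: -139; y=1: -163; y=2: -166; y=3: -162; y=4: -165; y=5: -177; y=6: -224.
Profit is highest at y = 0. Equivalently, the lowest AVC in the table is 90/4 ≈ $22.50 at y = 4, and P = $16 falls below it — price never covers variable cost, so the firm shuts down and loses only its fixed cost.

y = 0 (shut down); profit = -$139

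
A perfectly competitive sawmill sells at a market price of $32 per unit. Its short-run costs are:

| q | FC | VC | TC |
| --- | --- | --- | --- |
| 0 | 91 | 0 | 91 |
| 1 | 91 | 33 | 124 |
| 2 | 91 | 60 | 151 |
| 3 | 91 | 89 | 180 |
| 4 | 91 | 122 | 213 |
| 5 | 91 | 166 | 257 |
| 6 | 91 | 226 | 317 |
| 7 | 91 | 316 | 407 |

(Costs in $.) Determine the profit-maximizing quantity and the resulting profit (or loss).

Tabulate TR − TC: q=0: -91; q=1: -92; q=2: -87; q=3: -84; q=4: -85; q=5: -97; q=6: -125; q=7: -183.
Profit is maximized at q = 3. AVC there is 89/3 = $29.67 ≤ P, so producing beats shutting down (which would give -$91).

q = 3; profit = -$84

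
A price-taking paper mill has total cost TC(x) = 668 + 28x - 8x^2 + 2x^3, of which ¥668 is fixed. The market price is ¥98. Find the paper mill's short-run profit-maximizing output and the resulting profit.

AVC = 28 - 8x + 2x^2 has its minimum ¥20 at x = 2; price ¥98 clears that bar, so the firm operates.
MC = 28 - 16x + 6x^2. Setting P = MC and taking the root on the rising branch gives x* = 5.
TR = 98·5 = 490. TC = 668 + 190 = 858. Profit = 490 − 858 = -¥368.
By producing, the firm covers all variable cost plus ¥300 of fixed cost; shutting down would lose the full ¥668.

Profit = -¥368 at x = 5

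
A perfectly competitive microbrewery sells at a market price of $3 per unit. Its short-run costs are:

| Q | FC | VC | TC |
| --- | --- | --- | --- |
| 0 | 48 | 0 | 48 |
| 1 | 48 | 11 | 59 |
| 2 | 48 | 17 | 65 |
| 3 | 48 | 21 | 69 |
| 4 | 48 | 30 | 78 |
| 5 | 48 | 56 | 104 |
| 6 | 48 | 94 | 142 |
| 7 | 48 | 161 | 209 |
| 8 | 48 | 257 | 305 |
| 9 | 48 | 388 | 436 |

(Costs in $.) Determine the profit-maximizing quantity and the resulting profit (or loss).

Tabulate TR − TC: Q=0: -48; Q=1: -56; Q=2: -59; Q=3: -60; Q=4: -66; Q=5: -89; Q=6: -124; Q=7: -188; Q=8: -281; Q=9: -409.
Profit is highest at Q = 0. Equivalently, the lowest AVC in the table is 21/3 ≈ $7 at Q = 3, and P = $3 falls below it — price never covers variable cost, so the firm shuts down and loses only its fixed cost.

Q = 0 (shut down); profit = -$48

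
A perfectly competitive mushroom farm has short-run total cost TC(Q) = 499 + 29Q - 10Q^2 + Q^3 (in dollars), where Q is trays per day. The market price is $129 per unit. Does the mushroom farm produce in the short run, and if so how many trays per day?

Produce at Q = 10

From TC, MC = TC'(Q) = 29 - 20Q + 3Q^2 and AVC = VC/Q = 29 - 10Q + Q^2.
The AVC parabola has its vertex at Q = 10/2 = 5, where AVC = 29 - 10·5 + 5^2 = $4.
Since P = $129 ≥ min AVC = $4, price covers variable cost and the firm should produce.
P = MC gives -100 - 20Q + 3Q^2 = 0, with roots -10/3 and 10. Take the larger (rising MC): Q* = 10.
Check: AVC at Q = 10 is $29 ≤ P, so revenue covers variable cost.
Profit = P·Q − TC = 129·10 − 789 = $501.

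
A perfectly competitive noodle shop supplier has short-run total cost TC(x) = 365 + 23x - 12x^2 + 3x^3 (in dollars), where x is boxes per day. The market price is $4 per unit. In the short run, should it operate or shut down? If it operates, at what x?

Variable cost is VC = 23x - 12x^2 + 3x^3, so AVC = VC/x = 23 - 12x + 3x^2 and MC = dTC/dx = 23 - 24x + 9x^2.
AVC hits its minimum where MC = AVC, at x = 2, giving min AVC = 23 - 12·2 + 3·2^2 = $11.
Since P = $4 < min AVC = $11, price fails to cover variable cost at any output.
The firm minimizes its loss by shutting down and losing only its fixed cost of $365.

Shut down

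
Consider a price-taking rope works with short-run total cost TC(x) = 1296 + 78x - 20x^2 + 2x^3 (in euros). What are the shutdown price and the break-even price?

Shutdown price = min AVC. AVC = 78 - 20x + 2x^2, with vertex at x = 5 and minimum €28.
ATC = 1296/x + 78 - 20x + 2x^2. Setting dATC/dx = −1296/x^2 − 20 + 4x = 0 gives x = 9 (since 4·9^3 − 20·9^2 = 1296).
min ATC = 1296/9 + 78 − 20·9 + 2·9^2 = €204. That is the break-even price.
Between these two prices the firm operates at a loss; above €204 it earns a profit.

Shutdown price = €28; break-even price = €204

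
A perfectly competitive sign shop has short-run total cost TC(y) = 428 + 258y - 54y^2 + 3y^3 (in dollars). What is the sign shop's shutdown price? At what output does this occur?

Short-run supply begins at min AVC. From VC = 258y - 54y^2 + 3y^3, AVC = 258 - 54y + 3y^2.
dAVC/dy = -54 + 6y = 0 gives y = 9. min AVC = 258 - 54·9 + 3·9^2 = 15.
So the shutdown price is $15.

$15 per unit, at y = 9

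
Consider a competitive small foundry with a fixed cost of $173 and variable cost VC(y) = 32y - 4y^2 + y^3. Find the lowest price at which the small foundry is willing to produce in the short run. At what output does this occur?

The firm shuts down when price falls below the minimum of average variable cost. AVC = VC/y = 32 - 4y + y^2.
At the minimum of AVC, MC = AVC. MC = 32 - 8y + 3y^2; setting MC = AVC gives 2y^2 - 4y = 0, so y = 2. min AVC = 28.
For P < $28 the firm produces nothing.

$28 per unit, at y = 2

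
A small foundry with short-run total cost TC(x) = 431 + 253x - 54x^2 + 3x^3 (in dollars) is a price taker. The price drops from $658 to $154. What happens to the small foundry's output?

Output falls from 15 to 11

AVC = 253 - 54x + 3x^2, minimized at x = 9 where min AVC = $10. MC = 253 - 108x + 9x^2.
At P = $658 ≥ min AVC, set P = MC on the rising branch: x = 15.
At P = $154 ≥ min AVC, set P = MC: x = 11. The firm stays open but cuts output.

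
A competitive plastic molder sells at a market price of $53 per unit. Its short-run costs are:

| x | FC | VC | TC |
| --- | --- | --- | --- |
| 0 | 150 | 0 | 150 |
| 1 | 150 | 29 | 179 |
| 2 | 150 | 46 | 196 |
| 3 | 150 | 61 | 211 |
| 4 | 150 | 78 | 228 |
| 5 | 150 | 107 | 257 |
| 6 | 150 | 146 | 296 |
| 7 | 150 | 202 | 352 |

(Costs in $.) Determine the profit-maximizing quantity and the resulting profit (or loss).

x = 6; profit = $22

Tabulate TR − TC: x=0: -150; x=1: -126; x=2: -90; x=3: -52; x=4: -16; x=5: 8; x=6: 22; x=7: 19.
Profit is maximized at x = 6. AVC there is 146/6 = $24.33 ≤ P, so producing beats shutting down (which would give -$150).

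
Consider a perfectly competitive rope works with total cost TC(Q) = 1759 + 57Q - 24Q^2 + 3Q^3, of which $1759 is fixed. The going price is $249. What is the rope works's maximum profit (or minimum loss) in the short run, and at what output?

Profit = -$223 at Q = 8

AVC = 57 - 24Q + 3Q^2; min AVC = $9 at Q = 4. Since P = $249 ≥ min AVC, the firm produces.
With MC = 57 - 48Q + 9Q^2, P = MC on the upward-sloping part at Q* = 8.
TR = 249·8 = 1992. TC = 1759 + 456 = 2215. Profit = 1992 − 2215 = -$223.
By producing, the firm covers all variable cost plus $1536 of fixed cost; shutting down would lose the full $1759.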